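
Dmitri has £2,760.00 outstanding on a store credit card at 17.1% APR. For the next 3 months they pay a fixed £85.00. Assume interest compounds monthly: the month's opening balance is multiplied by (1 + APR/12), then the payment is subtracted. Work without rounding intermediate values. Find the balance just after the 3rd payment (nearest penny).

£2,621.03

Monthly rate r = 17.1%/12 = 1.425% = 0.01425.
Each month: B ← B·(1+r) − £85.00.
Month 1: interest £39.33; balance after payment £2,714.33.
Month 2: interest £38.68; balance after payment £2,668.01.
Month 3: interest £38.02; balance after payment £2,621.03.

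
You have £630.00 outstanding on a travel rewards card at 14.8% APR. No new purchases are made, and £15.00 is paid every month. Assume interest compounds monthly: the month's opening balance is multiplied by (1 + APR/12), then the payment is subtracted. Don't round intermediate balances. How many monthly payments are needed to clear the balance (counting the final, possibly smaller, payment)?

60 months

Monthly rate r = 14.8%/12 = 1.23333% = 0.0123333.
Recurrence: B ← B·(1+r) − £15.00.
Month 1: interest £7.77; balance after payment £622.77.
Month 2: interest £7.68; balance after payment £615.45.
Closed form: n = −ln(1 − rB₀/P)/ln(1+r) = −ln(0.482)/ln(1.01233) ≈ 59.538, so the balance reaches zero during payment 60.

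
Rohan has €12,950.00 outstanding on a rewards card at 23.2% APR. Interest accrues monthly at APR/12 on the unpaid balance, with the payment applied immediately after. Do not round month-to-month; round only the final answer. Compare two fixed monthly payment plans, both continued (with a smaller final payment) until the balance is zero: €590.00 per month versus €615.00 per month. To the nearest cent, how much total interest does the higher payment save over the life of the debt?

Monthly rate r = 23.2%/12 = 1.93333% = 0.0193333.
At €590.00/mo: n = ⌈−ln(1 − rB₀/P)/ln(1+r)⌉ = 29 payments (last €496.48); total interest = total paid − €12,950.00 = €4,066.48.
At €615.00/mo: 28 payments (last €184.68); total interest €3,839.68.
Interest saved = €4,066.48 − €3,839.68 = €226.80.

€226.80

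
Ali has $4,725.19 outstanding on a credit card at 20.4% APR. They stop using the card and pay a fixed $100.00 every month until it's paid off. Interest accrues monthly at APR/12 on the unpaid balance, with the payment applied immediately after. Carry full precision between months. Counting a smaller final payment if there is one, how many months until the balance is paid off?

97 payments

Monthly rate r = 20.4%/12 = 1.7% = 0.017.
Recurrence: B ← B·(1+r) − $100.00.
Month 1: interest $80.33; balance after payment $4,705.52.
Month 2: interest $79.99; balance after payment $4,685.51.
Closed form: n = −ln(1 − rB₀/P)/ln(1+r) = −ln(0.19672)/ln(1.017) ≈ 96.457, so the balance reaches zero during payment 97.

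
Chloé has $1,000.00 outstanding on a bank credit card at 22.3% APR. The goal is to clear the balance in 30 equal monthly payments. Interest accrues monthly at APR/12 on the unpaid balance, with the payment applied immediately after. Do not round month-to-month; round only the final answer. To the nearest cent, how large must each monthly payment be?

$43.78

Monthly rate r = 22.3%/12 = 1.85833% = 0.0185833.
Level-payment amortization: P = B₀·r / (1 − (1+r)^(−n)) = 1000.00·0.0185833 / (1 − 1.01858^(−30)).
Denominator 1 − (1+r)^(−30) = 0.424423534.
P = 18.5833 / 0.424423534 ≈ 43.78.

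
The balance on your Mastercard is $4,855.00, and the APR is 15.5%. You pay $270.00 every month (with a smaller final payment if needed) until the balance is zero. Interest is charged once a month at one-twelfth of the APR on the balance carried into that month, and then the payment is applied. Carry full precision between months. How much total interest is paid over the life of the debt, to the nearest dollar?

$706

Monthly rate r = 15.5%/12 = 1.29167% = 0.0129167.
Payoff takes n = ⌈−ln(1 − rB₀/P)/ln(1+r)⌉ = ⌈20.594⌉ = 21 payments; the last is $160.85.
Total paid = 20·$270.00 + $160.85 = $5,560.85.
Total interest = total paid − principal = $5,560.85 − $4,855.00 = $705.85.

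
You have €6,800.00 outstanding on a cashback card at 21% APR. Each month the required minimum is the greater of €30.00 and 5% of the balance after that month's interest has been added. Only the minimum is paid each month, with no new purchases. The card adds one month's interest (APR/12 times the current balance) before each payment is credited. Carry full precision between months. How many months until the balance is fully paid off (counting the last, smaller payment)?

97 months

Monthly rate r = 21%/12 = 1.75% = 0.0175.
While 5% of the post-interest balance exceeds €30.00, each month B ← (B·(1+r))·(1 − 0.05), i.e. B shrinks by the factor (1+r)·0.95 = 0.96663.
This holds for months 1–73. Entering month 74 the balance is €570.62; 5% of the post-interest balance is now below €30.00, so the flat €30.00 minimum applies from here.
From month 74 a fixed €30.00 at rate r clears €570.62 in 24 more payments. Total: 73 + 24 = 97 months.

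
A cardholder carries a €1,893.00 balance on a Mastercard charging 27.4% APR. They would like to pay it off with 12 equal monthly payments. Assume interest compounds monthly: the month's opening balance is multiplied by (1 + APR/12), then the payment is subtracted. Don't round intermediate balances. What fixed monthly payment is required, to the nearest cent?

€182.13

Monthly rate r = 27.4%/12 = 2.28333% = 0.0228333.
Level-payment amortization: P = B₀·r / (1 − (1+r)^(−n)) = 1893.00·0.0228333 / (1 − 1.02283^(−12)).
Denominator 1 − (1+r)^(−12) = 0.237321462.
P = 43.2235 / 0.237321462 ≈ 182.13.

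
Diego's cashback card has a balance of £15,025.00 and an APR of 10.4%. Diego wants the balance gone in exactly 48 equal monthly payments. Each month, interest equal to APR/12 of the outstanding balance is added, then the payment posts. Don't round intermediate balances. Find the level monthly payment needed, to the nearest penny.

Monthly rate r = 10.4%/12 = 0.866667% = 0.00866667.
Level-payment amortization: P = B₀·r / (1 − (1+r)^(−n)) = 15025.00·0.00866667 / (1 − 1.00867^(−48)).
Denominator 1 − (1+r)^(−48) = 0.339136312.
P = 130.217 / 0.339136312 ≈ 383.97.

£383.97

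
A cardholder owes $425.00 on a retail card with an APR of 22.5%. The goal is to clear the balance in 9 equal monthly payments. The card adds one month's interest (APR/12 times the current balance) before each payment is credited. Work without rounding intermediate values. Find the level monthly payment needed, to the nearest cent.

$51.76

Monthly rate r = 22.5%/12 = 1.875% = 0.01875.
Level-payment amortization: P = B₀·r / (1 − (1+r)^(−n)) = 425.00·0.01875 / (1 − 1.01875^(−9)).
Denominator 1 − (1+r)^(−9) = 0.153959011.
P = 7.96875 / 0.153959011 ≈ 51.76.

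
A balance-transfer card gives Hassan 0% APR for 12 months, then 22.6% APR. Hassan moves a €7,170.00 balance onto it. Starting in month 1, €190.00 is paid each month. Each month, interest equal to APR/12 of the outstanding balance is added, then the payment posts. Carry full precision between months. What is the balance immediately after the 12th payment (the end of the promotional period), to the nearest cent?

€4,890.00

Promo months 1–12 at r₀ = 0%/12 = 0; months 13+ at r₁ = 22.6%/12 = 0.0188333.
After month 12 (no interest yet): B = €7,170.00 − 12·€190.00 = €4,890.00.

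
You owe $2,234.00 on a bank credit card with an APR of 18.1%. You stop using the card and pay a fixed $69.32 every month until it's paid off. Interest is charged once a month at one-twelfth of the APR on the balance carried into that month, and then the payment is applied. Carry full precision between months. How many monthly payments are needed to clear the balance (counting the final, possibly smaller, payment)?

Monthly rate r = 18.1%/12 = 1.50833% = 0.0150833.
Recurrence: B ← B·(1+r) − $69.32.
Month 1: interest $33.70; balance after payment $2,198.38.
Month 2: interest $33.16; balance after payment $2,162.22.
Closed form: n = −ln(1 − rB₀/P)/ln(1+r) = −ln(0.5139)/ln(1.01508) ≈ 44.468, so the balance reaches zero during payment 45.

45 payments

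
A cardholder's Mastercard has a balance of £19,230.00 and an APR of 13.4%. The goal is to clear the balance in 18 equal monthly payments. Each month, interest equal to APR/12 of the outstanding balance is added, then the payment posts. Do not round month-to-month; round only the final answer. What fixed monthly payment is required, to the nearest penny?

£1,185.23

Monthly rate r = 13.4%/12 = 1.11667% = 0.0111667.
Level-payment amortization: P = B₀·r / (1 − (1+r)^(−n)) = 19230.00·0.0111667 / (1 − 1.01117^(−18)).
Denominator 1 − (1+r)^(−18) = 0.181175935.
P = 214.735 / 0.181175935 ≈ 1185.23.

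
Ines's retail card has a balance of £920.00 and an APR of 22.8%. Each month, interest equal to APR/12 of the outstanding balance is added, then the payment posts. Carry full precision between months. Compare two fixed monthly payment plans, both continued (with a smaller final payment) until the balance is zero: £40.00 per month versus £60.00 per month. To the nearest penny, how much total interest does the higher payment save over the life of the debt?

£123.07

Monthly rate r = 22.8%/12 = 1.9% = 0.019.
At £40.00/mo: n = ⌈−ln(1 − rB₀/P)/ln(1+r)⌉ = 31 payments (last £20.97); total interest = total paid − £920.00 = £300.97.
At £60.00/mo: 19 payments (last £17.90); total interest £177.90.
Interest saved = £300.97 − £177.90 = £123.07.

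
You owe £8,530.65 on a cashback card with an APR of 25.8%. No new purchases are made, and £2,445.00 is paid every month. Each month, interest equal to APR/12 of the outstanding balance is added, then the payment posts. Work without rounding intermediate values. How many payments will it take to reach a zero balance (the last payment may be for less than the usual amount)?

Monthly rate r = 25.8%/12 = 2.15% = 0.0215.
Recurrence: B ← B·(1+r) − £2,445.00.
Month 1: interest £183.41; balance after payment £6,269.06.
Month 2: interest £134.78; balance after payment £3,958.84.
Month 3: interest £85.12; balance after payment £1,598.96.
Month 4: interest £34.38; balance after payment £0.00.

4 payments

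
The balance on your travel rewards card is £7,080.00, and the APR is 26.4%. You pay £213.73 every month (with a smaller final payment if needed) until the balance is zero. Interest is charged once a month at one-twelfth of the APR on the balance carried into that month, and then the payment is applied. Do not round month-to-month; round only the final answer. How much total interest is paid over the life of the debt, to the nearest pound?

Monthly rate r = 26.4%/12 = 2.2% = 0.022.
Payoff takes n = ⌈−ln(1 − rB₀/P)/ln(1+r)⌉ = ⌈59.959⌉ = 60 payments; the last is £204.97.
Total paid = 59·£213.73 + £204.97 = £12,815.04.
Total interest = total paid − principal = £12,815.04 − £7,080.00 = £5,735.04.

£5,735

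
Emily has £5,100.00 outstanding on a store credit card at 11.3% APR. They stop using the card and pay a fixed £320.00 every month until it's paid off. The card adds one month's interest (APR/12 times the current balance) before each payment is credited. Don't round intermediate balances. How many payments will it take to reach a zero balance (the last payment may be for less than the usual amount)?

Monthly rate r = 11.3%/12 = 0.941667% = 0.00941667.
Recurrence: B ← B·(1+r) − £320.00.
Month 1: interest £48.02; balance after payment £4,828.02.
Month 2: interest £45.46; balance after payment £4,553.49.
Closed form: n = −ln(1 − rB₀/P)/ln(1+r) = −ln(0.84992)/ln(1.00942) ≈ 17.350, so the balance reaches zero during payment 18.

18 payments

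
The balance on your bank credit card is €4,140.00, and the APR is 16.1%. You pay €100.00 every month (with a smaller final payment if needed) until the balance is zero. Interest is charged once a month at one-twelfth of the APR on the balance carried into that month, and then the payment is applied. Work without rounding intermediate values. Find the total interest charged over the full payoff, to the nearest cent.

€1,942.97

Monthly rate r = 16.1%/12 = 1.34167% = 0.0134167.
Payoff takes n = ⌈−ln(1 − rB₀/P)/ln(1+r)⌉ = ⌈60.829⌉ = 61 payments; the last is €82.97.
Total paid = 60·€100.00 + €82.97 = €6,082.97.
Total interest = total paid − principal = €6,082.97 − €4,140.00 = €1,942.97.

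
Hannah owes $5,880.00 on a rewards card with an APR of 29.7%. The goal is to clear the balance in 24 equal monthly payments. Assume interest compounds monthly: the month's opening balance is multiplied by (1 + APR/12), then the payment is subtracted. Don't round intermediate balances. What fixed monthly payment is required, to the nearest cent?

$327.86

Monthly rate r = 29.7%/12 = 2.475% = 0.02475.
Level-payment amortization: P = B₀·r / (1 − (1+r)^(−n)) = 5880.00·0.02475 / (1 − 1.02475^(−24)).
Denominator 1 − (1+r)^(−24) = 0.443878414.
P = 145.53 / 0.443878414 ≈ 327.86.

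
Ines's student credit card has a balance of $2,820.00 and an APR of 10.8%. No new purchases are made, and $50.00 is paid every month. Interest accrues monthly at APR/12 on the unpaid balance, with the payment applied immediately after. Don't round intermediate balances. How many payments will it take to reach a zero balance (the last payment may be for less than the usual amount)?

Monthly rate r = 10.8%/12 = 0.9% = 0.009.
Recurrence: B ← B·(1+r) − $50.00.
Month 1: interest $25.38; balance after payment $2,795.38.
Month 2: interest $25.16; balance after payment $2,770.54.
Closed form: n = −ln(1 − rB₀/P)/ln(1+r) = −ln(0.4924)/ln(1.009) ≈ 79.072, so the balance reaches zero during payment 80.

80 months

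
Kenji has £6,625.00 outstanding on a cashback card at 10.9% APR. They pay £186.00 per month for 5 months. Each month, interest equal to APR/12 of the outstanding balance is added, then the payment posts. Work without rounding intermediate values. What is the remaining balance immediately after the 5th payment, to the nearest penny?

Monthly rate r = 10.9%/12 = 0.908333% = 0.00908333.
Each month: B ← B·(1+r) − £186.00.
Month 1: interest £60.18; balance after payment £6,499.18.
Month 2: interest £59.03; balance after payment £6,372.21.
Month 3: interest £57.88; balance after payment £6,244.09.
Month 4: interest £56.72; balance after payment £6,114.81.
Month 5: interest £55.54; balance after payment £5,984.35.

£5,984.35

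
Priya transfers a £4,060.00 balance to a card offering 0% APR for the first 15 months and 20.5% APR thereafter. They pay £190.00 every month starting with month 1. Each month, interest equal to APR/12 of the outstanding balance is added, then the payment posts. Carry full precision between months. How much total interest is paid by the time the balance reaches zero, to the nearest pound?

£82

Promo months 1–15 at r₀ = 0%/12 = 0; months 16+ at r₁ = 20.5%/12 = 0.0170833.
After month 15 (no interest yet): B = £4,060.00 − 15·£190.00 = £1,210.00.
Then at r₁ with £190.00/mo: n₂ = −ln(1 − r₁·B/P)/ln(1+r₁) ≈ 6.80 → 7 more payments.
Total paid = 21·£190.00 + £152.19 = £4,142.19; interest = £4,142.19 − £4,060.00 = £82.19.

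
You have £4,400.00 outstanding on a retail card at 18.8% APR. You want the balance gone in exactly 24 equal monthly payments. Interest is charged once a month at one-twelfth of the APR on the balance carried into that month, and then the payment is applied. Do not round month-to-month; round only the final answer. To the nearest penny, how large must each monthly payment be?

£221.37

Monthly rate r = 18.8%/12 = 1.56667% = 0.0156667.
Level-payment amortization: P = B₀·r / (1 − (1+r)^(−n)) = 4400.00·0.0156667 / (1 − 1.01567^(−24)).
Denominator 1 − (1+r)^(−24) = 0.311393351.
P = 68.9333 / 0.311393351 ≈ 221.37.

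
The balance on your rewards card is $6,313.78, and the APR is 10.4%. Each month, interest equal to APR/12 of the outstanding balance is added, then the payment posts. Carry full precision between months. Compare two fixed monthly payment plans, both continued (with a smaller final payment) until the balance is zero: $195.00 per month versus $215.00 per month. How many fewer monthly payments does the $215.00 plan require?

Monthly rate r = 10.4%/12 = 0.866667% = 0.00866667.
At $195.00/mo: n = ⌈−ln(1 − rB₀/P)/ln(1+r)⌉ = 39 payments (last $32.67); total interest = total paid − $6,313.78 = $1,128.89.
At $215.00/mo: 35 payments (last $7.88); total interest $1,004.10.
Payments saved = 39 − 35 = 4.

4 fewer payments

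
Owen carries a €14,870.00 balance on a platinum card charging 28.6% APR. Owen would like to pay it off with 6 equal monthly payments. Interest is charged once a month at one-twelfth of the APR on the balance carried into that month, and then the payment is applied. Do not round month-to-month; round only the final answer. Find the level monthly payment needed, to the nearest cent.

Monthly rate r = 28.6%/12 = 2.38333% = 0.0238333.
Level-payment amortization: P = B₀·r / (1 − (1+r)^(−n)) = 14870.00·0.0238333 / (1 − 1.02383^(−6)).
Denominator 1 − (1+r)^(−6) = 0.131790746.
P = 354.402 / 0.131790746 ≈ 2689.12.

€2,689.12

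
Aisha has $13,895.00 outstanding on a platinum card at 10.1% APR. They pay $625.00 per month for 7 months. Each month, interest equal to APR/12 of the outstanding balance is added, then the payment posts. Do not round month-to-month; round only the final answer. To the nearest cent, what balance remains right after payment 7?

Monthly rate r = 10.1%/12 = 0.841667% = 0.00841667.
Each month: B ← B·(1+r) − $625.00.
Month 1: interest $116.95; balance after payment $13,386.95.
Month 2: interest $112.67; balance after payment $12,874.62.
Month 3: interest $108.36; balance after payment $12,357.98.
Month 4: interest $104.01; balance after payment $11,837.00.
Month 5: interest $99.63; balance after payment $11,311.63.
Month 6: interest $95.21; balance after payment $10,781.83.
Month 7: interest $90.75; balance after payment $10,247.58.

$10,247.58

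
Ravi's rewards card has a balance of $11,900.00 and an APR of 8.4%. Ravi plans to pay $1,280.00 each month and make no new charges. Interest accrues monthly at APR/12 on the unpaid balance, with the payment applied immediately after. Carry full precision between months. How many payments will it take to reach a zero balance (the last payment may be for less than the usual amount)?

Monthly rate r = 8.4%/12 = 0.7% = 0.007.
Recurrence: B ← B·(1+r) − $1,280.00.
Month 1: interest $83.30; balance after payment $10,703.30.
Month 2: interest $74.92; balance after payment $9,498.22.
Closed form: n = −ln(1 − rB₀/P)/ln(1+r) = −ln(0.93492)/ln(1.007) ≈ 9.647, so the balance reaches zero during payment 10.

10 months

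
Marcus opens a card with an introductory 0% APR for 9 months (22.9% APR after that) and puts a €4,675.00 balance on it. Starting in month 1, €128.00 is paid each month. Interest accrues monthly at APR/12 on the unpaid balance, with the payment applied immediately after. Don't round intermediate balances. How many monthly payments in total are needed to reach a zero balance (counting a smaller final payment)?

Promo months 1–9 at r₀ = 0%/12 = 0; months 10+ at r₁ = 22.9%/12 = 0.0190833.
After month 9 (no interest yet): B = €4,675.00 − 9·€128.00 = €3,523.00.
Then at r₁ with €128.00/mo: n₂ = −ln(1 − r₁·B/P)/ln(1+r₁) ≈ 39.41 → 40 more payments.

49 months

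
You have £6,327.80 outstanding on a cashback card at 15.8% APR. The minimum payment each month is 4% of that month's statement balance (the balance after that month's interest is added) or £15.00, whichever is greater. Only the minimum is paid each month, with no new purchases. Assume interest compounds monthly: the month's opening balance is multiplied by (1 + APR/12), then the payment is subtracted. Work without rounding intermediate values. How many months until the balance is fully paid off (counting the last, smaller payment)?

133 months

Monthly rate r = 15.8%/12 = 1.31667% = 0.0131667.
While 4% of the post-interest balance exceeds £15.00, each month B ← (B·(1+r))·(1 − 0.04), i.e. B shrinks by the factor (1+r)·0.96 = 0.97264.
This holds for months 1–103. Entering month 104 the balance is £363.35; 4% of the post-interest balance is now below £15.00, so the flat £15.00 minimum applies from here.
From month 104 a fixed £15.00 at rate r clears £363.35 in 30 more payments. Total: 103 + 30 = 133 months.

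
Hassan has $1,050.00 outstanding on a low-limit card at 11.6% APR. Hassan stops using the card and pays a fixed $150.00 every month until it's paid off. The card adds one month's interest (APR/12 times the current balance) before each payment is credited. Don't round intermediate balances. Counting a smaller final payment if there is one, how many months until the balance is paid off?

Monthly rate r = 11.6%/12 = 0.966667% = 0.00966667.
Recurrence: B ← B·(1+r) − $150.00.
Month 1: interest $10.15; balance after payment $910.15.
Month 2: interest $8.80; balance after payment $768.95.
Closed form: n = −ln(1 − rB₀/P)/ln(1+r) = −ln(0.93233)/ln(1.00967) ≈ 7.283, so the balance reaches zero during payment 8.

8 payments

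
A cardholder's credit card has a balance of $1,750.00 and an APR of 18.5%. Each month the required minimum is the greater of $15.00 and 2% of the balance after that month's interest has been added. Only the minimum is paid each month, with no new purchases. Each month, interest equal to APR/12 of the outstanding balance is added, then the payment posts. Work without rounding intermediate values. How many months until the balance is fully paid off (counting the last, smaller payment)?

269 months

Monthly rate r = 18.5%/12 = 1.54167% = 0.0154167.
While 2% of the post-interest balance exceeds $15.00, each month B ← (B·(1+r))·(1 − 0.02), i.e. B shrinks by the factor (1+r)·0.98 = 0.99511.
This holds for months 1–176. Entering month 177 the balance is $738.28; 2% of the post-interest balance is now below $15.00, so the flat $15.00 minimum applies from here.
From month 177 a fixed $15.00 at rate r clears $738.28 in 93 more payments. Total: 176 + 93 = 269 months.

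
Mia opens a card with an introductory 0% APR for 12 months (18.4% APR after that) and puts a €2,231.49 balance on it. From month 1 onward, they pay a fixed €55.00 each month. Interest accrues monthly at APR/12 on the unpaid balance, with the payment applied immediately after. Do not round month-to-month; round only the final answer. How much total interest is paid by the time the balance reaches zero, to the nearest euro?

Promo months 1–12 at r₀ = 0%/12 = 0; months 13+ at r₁ = 18.4%/12 = 0.0153333.
After month 12 (no interest yet): B = €2,231.49 − 12·€55.00 = €1,571.49.
Then at r₁ with €55.00/mo: n₂ = −ln(1 − r₁·B/P)/ln(1+r₁) ≈ 37.88 → 38 more payments.
Total paid = 49·€55.00 + €48.57 = €2,743.57; interest = €2,743.57 − €2,231.49 = €512.08.

€512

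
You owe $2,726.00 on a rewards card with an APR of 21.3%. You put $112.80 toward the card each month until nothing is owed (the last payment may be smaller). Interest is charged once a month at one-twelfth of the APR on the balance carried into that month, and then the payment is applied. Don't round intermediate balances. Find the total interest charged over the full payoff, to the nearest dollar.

$866

Monthly rate r = 21.3%/12 = 1.775% = 0.01775.
Payoff takes n = ⌈−ln(1 − rB₀/P)/ln(1+r)⌉ = ⌈31.845⌉ = 32 payments; the last is $95.46.
Total paid = 31·$112.80 + $95.46 = $3,592.26.
Total interest = total paid − principal = $3,592.26 − $2,726.00 = $866.26.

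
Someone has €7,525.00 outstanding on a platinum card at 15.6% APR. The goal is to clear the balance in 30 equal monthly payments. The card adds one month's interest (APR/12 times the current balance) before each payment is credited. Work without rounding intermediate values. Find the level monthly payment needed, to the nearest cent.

€304.52

Monthly rate r = 15.6%/12 = 1.3% = 0.013.
Level-payment amortization: P = B₀·r / (1 − (1+r)^(−n)) = 7525.00·0.013 / (1 − 1.013^(−30)).
Denominator 1 − (1+r)^(−30) = 0.321239378.
P = 97.825 / 0.321239378 ≈ 304.52.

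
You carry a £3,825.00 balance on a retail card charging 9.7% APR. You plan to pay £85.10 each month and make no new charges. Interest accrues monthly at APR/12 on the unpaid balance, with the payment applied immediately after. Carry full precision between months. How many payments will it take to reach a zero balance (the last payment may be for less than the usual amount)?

Monthly rate r = 9.7%/12 = 0.808333% = 0.00808333.
Recurrence: B ← B·(1+r) − £85.10.
Month 1: interest £30.92; balance after payment £3,770.82.
Month 2: interest £30.48; balance after payment £3,716.20.
Closed form: n = −ln(1 − rB₀/P)/ln(1+r) = −ln(0.63668)/ln(1.00808) ≈ 56.080, so the balance reaches zero during payment 57.

57 months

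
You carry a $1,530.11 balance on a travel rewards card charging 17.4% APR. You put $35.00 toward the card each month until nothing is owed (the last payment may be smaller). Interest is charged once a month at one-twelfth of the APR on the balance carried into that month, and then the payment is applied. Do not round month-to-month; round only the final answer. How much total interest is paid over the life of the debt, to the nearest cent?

Monthly rate r = 17.4%/12 = 1.45% = 0.0145.
Payoff takes n = ⌈−ln(1 − rB₀/P)/ln(1+r)⌉ = ⌈69.802⌉ = 70 payments; the last is $28.10.
Total paid = 69·$35.00 + $28.10 = $2,443.10.
Total interest = total paid − principal = $2,443.10 − $1,530.11 = $912.99.

$912.99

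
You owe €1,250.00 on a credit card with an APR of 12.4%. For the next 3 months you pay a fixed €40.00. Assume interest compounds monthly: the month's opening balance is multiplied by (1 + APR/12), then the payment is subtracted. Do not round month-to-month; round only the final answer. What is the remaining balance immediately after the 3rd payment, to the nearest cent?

Monthly rate r = 12.4%/12 = 1.03333% = 0.0103333.
Each month: B ← B·(1+r) − €40.00.
Month 1: interest €12.92; balance after payment €1,222.92.
Month 2: interest €12.64; balance after payment €1,195.55.
Month 3: interest €12.35; balance after payment €1,167.91.

€1,167.91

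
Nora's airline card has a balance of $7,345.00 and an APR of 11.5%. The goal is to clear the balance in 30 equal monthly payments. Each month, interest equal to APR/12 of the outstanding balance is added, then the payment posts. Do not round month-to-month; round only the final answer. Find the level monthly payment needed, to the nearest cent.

$282.88

Monthly rate r = 11.5%/12 = 0.958333% = 0.00958333.
Level-payment amortization: P = B₀·r / (1 − (1+r)^(−n)) = 7345.00·0.00958333 / (1 − 1.00958^(−30)).
Denominator 1 − (1+r)^(−30) = 0.248835894.
P = 70.3896 / 0.248835894 ≈ 282.88.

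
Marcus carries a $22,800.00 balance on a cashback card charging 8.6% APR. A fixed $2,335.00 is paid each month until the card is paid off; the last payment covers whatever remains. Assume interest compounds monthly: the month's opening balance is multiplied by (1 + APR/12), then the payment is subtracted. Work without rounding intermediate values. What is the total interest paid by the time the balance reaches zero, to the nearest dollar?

$923

Monthly rate r = 8.6%/12 = 0.716667% = 0.00716667.
Payoff takes n = ⌈−ln(1 − rB₀/P)/ln(1+r)⌉ = ⌈10.159⌉ = 11 payments; the last is $372.76.
Total paid = 10·$2,335.00 + $372.76 = $23,722.76.
Total interest = total paid − principal = $23,722.76 − $22,800.00 = $922.76.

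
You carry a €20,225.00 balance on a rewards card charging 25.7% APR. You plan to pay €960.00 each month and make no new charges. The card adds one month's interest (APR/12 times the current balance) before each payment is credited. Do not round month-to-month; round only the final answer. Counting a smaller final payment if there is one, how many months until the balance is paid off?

29 months

Monthly rate r = 25.7%/12 = 2.14167% = 0.0214167.
Recurrence: B ← B·(1+r) − €960.00.
Month 1: interest €433.15; balance after payment €19,698.15.
Month 2: interest €421.87; balance after payment €19,160.02.
Closed form: n = −ln(1 − rB₀/P)/ln(1+r) = −ln(0.5488)/ln(1.02142) ≈ 28.316, so the balance reaches zero during payment 29.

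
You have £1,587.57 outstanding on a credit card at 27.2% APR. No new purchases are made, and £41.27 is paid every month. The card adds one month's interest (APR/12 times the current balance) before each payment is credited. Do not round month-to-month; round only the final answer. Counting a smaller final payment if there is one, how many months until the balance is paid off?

Monthly rate r = 27.2%/12 = 2.26667% = 0.0226667.
Recurrence: B ← B·(1+r) − £41.27.
Month 1: interest £35.98; balance after payment £1,582.28.
Month 2: interest £35.87; balance after payment £1,576.88.
Closed form: n = −ln(1 − rB₀/P)/ln(1+r) = −ln(0.12806)/ln(1.02267) ≈ 91.696, so the balance reaches zero during payment 92.

92 months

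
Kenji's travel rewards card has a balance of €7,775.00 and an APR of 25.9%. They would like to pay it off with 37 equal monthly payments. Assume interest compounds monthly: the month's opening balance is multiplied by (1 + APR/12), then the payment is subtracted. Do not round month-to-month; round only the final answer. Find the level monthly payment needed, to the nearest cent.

€307.24

Monthly rate r = 25.9%/12 = 2.15833% = 0.0215833.
Level-payment amortization: P = B₀·r / (1 − (1+r)^(−n)) = 7775.00·0.0215833 / (1 − 1.02158^(−37)).
Denominator 1 − (1+r)^(−37) = 0.546194832.
P = 167.81 / 0.546194832 ≈ 307.24.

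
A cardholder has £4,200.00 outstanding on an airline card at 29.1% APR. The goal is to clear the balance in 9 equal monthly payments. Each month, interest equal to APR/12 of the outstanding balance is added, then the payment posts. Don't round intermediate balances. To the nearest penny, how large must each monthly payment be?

£525.06

Monthly rate r = 29.1%/12 = 2.425% = 0.02425.
Level-payment amortization: P = B₀·r / (1 − (1+r)^(−n)) = 4200.00·0.02425 / (1 − 1.02425^(−9)).
Denominator 1 − (1+r)^(−9) = 0.193979205.
P = 101.85 / 0.193979205 ≈ 525.06.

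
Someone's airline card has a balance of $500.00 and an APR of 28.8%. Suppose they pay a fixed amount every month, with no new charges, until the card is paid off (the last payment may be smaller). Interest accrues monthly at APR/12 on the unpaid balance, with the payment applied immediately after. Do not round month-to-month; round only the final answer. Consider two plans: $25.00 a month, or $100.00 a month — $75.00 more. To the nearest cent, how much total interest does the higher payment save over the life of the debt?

Monthly rate r = 28.8%/12 = 2.4% = 0.024.
At $25.00/mo: n = ⌈−ln(1 − rB₀/P)/ln(1+r)⌉ = 28 payments (last $14.39); total interest = total paid − $500.00 = $189.39.
At $100.00/mo: 6 payments (last $39.29); total interest $39.29.
Interest saved = $189.39 − $39.29 = $150.10.

$150.10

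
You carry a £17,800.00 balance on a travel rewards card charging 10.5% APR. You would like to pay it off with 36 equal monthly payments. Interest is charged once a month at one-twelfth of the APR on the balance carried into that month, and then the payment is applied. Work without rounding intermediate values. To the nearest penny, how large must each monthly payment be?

Monthly rate r = 10.5%/12 = 0.875% = 0.00875.
Level-payment amortization: P = B₀·r / (1 − (1+r)^(−n)) = 17800.00·0.00875 / (1 − 1.00875^(−36)).
Denominator 1 − (1+r)^(−36) = 0.269210529.
P = 155.75 / 0.269210529 ≈ 578.54.

£578.54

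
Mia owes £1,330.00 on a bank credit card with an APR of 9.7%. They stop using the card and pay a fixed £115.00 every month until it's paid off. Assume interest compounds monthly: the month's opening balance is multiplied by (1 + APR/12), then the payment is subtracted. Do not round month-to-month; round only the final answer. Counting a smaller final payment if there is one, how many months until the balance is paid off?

Monthly rate r = 9.7%/12 = 0.808333% = 0.00808333.
Recurrence: B ← B·(1+r) − £115.00.
Month 1: interest £10.75; balance after payment £1,225.75.
Month 2: interest £9.91; balance after payment £1,120.66.
Closed form: n = −ln(1 − rB₀/P)/ln(1+r) = −ln(0.90651)/ln(1.00808) ≈ 12.191, so the balance reaches zero during payment 13.

13 payments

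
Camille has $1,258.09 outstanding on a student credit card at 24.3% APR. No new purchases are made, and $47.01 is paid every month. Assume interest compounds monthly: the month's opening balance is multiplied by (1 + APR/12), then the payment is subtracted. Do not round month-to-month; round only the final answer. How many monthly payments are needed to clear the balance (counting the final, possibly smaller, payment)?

39 payments

Monthly rate r = 24.3%/12 = 2.025% = 0.02025.
Recurrence: B ← B·(1+r) − $47.01.
Month 1: interest $25.48; balance after payment $1,236.56.
Month 2: interest $25.04; balance after payment $1,214.59.
Closed form: n = −ln(1 − rB₀/P)/ln(1+r) = −ln(0.45807)/ln(1.02025) ≈ 38.944, so the balance reaches zero during payment 39.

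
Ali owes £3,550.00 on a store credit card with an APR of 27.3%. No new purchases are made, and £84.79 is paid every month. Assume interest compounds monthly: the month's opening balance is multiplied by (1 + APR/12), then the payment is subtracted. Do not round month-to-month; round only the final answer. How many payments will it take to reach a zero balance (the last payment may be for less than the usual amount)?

136 months

Monthly rate r = 27.3%/12 = 2.275% = 0.02275.
Recurrence: B ← B·(1+r) − £84.79.
Month 1: interest £80.76; balance after payment £3,545.97.
Month 2: interest £80.67; balance after payment £3,541.85.
Closed form: n = −ln(1 − rB₀/P)/ln(1+r) = −ln(0.0475)/ln(1.02275) ≈ 135.453, so the balance reaches zero during payment 136.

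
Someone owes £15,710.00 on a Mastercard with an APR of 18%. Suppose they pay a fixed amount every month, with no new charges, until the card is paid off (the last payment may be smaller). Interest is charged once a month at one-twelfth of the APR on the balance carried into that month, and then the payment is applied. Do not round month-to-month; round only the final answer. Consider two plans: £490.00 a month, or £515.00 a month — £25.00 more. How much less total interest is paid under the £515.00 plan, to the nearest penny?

£420.56

Monthly rate r = 18%/12 = 1.5% = 0.015.
At £490.00/mo: n = ⌈−ln(1 − rB₀/P)/ln(1+r)⌉ = 45 payments (last £19.73); total interest = total paid − £15,710.00 = £5,869.73.
At £515.00/mo: 42 payments (last £44.17); total interest £5,449.17.
Interest saved = £5,869.73 − £5,449.17 = £420.56.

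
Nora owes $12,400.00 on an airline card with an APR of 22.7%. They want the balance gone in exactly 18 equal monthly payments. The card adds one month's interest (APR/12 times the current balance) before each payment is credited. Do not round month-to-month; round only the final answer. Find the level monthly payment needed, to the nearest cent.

Monthly rate r = 22.7%/12 = 1.89167% = 0.0189167.
Level-payment amortization: P = B₀·r / (1 − (1+r)^(−n)) = 12400.00·0.0189167 / (1 − 1.01892^(−18)).
Denominator 1 − (1+r)^(−18) = 0.286319207.
P = 234.567 / 0.286319207 ≈ 819.25.

$819.25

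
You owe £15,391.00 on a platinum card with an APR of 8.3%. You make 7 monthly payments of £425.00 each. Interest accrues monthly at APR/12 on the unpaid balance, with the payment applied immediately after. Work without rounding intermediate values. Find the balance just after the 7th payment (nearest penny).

Monthly rate r = 8.3%/12 = 0.691667% = 0.00691667.
Each month: B ← B·(1+r) − £425.00.
Month 1: interest £106.45; balance after payment £15,072.45.
Month 2: interest £104.25; balance after payment £14,751.71.
Month 3: interest £102.03; balance after payment £14,428.74.
Month 4: interest £99.80; balance after payment £14,103.54.
Month 5: interest £97.55; balance after payment £13,776.09.
Month 6: interest £95.28; balance after payment £13,446.37.
Month 7: interest £93.00; balance after payment £13,114.38.

£13,114.38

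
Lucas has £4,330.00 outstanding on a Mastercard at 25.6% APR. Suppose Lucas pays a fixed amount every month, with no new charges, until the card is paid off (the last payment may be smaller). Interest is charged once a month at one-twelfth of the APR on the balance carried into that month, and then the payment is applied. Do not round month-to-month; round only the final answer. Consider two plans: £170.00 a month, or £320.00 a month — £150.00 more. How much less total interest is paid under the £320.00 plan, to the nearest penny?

Monthly rate r = 25.6%/12 = 2.13333% = 0.0213333.
At £170.00/mo: n = ⌈−ln(1 − rB₀/P)/ln(1+r)⌉ = 38 payments (last £23.21); total interest = total paid − £4,330.00 = £1,983.21.
At £320.00/mo: 17 payments (last £43.92); total interest £833.92.
Interest saved = £1,983.21 − £833.92 = £1,149.29.

£1,149.29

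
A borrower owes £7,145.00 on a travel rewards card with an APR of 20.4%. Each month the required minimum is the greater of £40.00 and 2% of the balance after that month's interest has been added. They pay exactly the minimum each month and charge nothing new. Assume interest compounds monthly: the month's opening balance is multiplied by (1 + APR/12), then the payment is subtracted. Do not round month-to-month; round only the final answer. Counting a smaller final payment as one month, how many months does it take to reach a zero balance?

493 months

Monthly rate r = 20.4%/12 = 1.7% = 0.017.
While 2% of the post-interest balance exceeds £40.00, each month B ← (B·(1+r))·(1 − 0.02), i.e. B shrinks by the factor (1+r)·0.98 = 0.99666.
This holds for months 1–386. Entering month 387 the balance is £1,964.06; 2% of the post-interest balance is now below £40.00, so the flat £40.00 minimum applies from here.
From month 387 a fixed £40.00 at rate r clears £1,964.06 in 107 more payments. Total: 386 + 107 = 493 months.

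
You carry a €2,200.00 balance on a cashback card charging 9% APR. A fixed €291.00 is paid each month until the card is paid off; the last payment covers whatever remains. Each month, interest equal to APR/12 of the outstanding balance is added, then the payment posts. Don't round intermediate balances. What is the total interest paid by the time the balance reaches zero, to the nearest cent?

Monthly rate r = 9%/12 = 0.75% = 0.0075.
Payoff takes n = ⌈−ln(1 − rB₀/P)/ln(1+r)⌉ = ⌈7.812⌉ = 8 payments; the last is €236.48.
Total paid = 7·€291.00 + €236.48 = €2,273.48.
Total interest = total paid − principal = €2,273.48 − €2,200.00 = €73.48.

€73.48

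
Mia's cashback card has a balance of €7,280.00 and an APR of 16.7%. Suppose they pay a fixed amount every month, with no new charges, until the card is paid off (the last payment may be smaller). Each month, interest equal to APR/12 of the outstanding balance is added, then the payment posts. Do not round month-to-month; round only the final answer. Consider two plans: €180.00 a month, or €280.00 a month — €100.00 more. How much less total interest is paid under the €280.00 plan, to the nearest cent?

€1,677.09

Monthly rate r = 16.7%/12 = 1.39167% = 0.0139167.
At €180.00/mo: n = ⌈−ln(1 − rB₀/P)/ln(1+r)⌉ = 60 payments (last €157.22); total interest = total paid − €7,280.00 = €3,497.22.
At €280.00/mo: 33 payments (last €140.13); total interest €1,820.13.
Interest saved = €3,497.22 − €1,820.13 = €1,677.09.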